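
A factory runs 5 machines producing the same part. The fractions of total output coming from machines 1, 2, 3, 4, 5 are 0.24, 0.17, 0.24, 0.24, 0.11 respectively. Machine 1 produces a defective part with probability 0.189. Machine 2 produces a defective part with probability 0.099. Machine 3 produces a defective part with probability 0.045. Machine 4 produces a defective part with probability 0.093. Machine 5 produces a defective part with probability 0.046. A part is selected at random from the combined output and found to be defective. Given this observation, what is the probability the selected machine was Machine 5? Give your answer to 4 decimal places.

P(defective|M1) = 0.189; P(defective|M2) = 0.099; P(defective|M3) = 0.045; P(defective|M4) = 0.093; P(defective|M5) = 0.046.
Prior × likelihood for each source: 0.24·0.189=0.04536, 0.17·0.099=0.01683, 0.24·0.045=0.01080, 0.24·0.093=0.02232, 0.11·0.046=0.005060. Summing gives P(defective) = 0.10037.
P(Machine 5 | defective) = 0.005060 / 0.10037 = 0.0504.

Posterior probability ≈ 0.0504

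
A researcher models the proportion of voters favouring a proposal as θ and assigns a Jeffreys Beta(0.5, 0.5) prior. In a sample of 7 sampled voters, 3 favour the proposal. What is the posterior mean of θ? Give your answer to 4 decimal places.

Observing 3 successes and 4 failures updates Beta(0.5, 0.5) by adding the success and failure counts to the two shape parameters: α = 0.5+3 = 3.5, β = 0.5+4 = 4.5.
Posterior mean = α/(α+β) = 3.5/8 = 0.4375.

Posterior mean ≈ 0.4375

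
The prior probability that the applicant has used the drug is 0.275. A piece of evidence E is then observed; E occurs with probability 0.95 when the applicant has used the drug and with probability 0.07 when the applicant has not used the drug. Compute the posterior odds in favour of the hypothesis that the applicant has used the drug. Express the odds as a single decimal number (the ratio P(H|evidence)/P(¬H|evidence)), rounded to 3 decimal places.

Posterior odds ≈ 5.148

Prior odds = 0.275/(1−0.275) = 0.37931. In log-odds, ln(0.37931) = -0.96940.
Add log likelihood ratio: ln(13.571) = 2.6080.
Posterior log-odds = 1.6386, so posterior odds = exp(1.6386) = 5.1478.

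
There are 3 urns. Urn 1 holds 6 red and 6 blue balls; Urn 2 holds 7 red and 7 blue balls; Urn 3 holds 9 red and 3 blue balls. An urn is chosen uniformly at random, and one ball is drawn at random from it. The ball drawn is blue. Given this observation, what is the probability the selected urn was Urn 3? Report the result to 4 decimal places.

P(blue|Urn 1) = 0.5; P(blue|Urn 2) = 0.5; P(blue|Urn 3) = 0.25.
Prior × likelihood for each source: 0.333333·0.5=0.1667, 0.333333·0.5=0.1667, 0.333333·0.25=0.08333. Summing gives P(blue) = 0.41667.
P(Urn 3 | blue) = 0.08333 / 0.41667 = 0.2000.

Posterior probability ≈ 0.2000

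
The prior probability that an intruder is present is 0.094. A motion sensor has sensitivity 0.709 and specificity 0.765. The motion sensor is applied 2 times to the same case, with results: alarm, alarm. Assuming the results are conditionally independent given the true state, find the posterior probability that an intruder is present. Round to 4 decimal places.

Posterior P(H) ≈ 0.4857

With H the event that an intruder is present, the joint likelihood of the observed sequence is P(data|H) = 0.709·0.709 = 0.50268 and P(data|¬H) = 0.235·0.235 = 0.055225.
Bayes: P(H|data) = 0.094·0.50268 / (0.094·0.50268 + 0.906·0.055225) = 0.047252/0.097286 = 0.4857.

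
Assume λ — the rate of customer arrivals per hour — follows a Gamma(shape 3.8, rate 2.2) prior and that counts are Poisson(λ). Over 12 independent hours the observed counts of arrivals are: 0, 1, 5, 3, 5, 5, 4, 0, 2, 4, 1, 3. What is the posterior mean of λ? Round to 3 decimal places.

Posterior mean ≈ 2.592

The Poisson likelihood adds the total count to the shape and the number of exposure periods to the rate. Here ∑xᵢ = 33 and n = 12, so shape 3.8→36.8 and rate 2.2→14.2.
E[λ | data] = 36.8/14.2 = 2.592.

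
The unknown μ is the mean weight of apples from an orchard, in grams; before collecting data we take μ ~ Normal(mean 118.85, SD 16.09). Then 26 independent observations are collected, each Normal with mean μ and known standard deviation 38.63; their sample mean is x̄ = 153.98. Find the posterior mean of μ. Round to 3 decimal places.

Prior precision 1/τ₀² = 1/16.09² = 0.00386267; data precision n/σ² = 26/38.63² = 0.0174230.
Posterior precision = 0.00386267 + 0.0174230 = 0.0212857.
Posterior mean = (0.00386267·118.85 + 0.0174230·153.98) / 0.0212857 = 147.605.

Posterior mean ≈ 147.605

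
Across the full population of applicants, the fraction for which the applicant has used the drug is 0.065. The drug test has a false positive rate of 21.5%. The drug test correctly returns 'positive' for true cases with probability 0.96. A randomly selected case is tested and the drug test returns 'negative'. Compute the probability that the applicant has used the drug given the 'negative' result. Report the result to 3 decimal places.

P(H | E) ≈ 0.004

Write H for 'the applicant has used the drug'. Prior odds H:¬H = 0.065/0.935 = 0.069519. For the 'negative' outcome, the likelihood ratio is 0.04/0.785 = 0.050955.
Posterior odds = 0.069519 × 0.050955 = 0.0035424, so P(H|E) = 0.0035424/(1+0.0035424) = 0.004.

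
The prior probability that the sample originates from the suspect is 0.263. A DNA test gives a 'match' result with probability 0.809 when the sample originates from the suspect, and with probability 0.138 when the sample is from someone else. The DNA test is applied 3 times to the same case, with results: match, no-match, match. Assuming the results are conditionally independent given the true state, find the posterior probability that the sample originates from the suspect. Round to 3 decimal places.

Let H be the event that the sample originates from the suspect; start with P(H) = 0.263. P('match'|H) = 0.809, P('match'|¬H) = 0.138.
Update on result 1 ('match'): P(H) ← 0.809·0.2630 / (0.809·0.2630 + 0.138·0.7370) = 0.21277/0.31447 = 0.6766.
Update on result 2 ('no-match'): P(H) ← 0.191·0.6766 / (0.191·0.6766 + 0.862·0.3234) = 0.12923/0.40801 = 0.3167.
Update on result 3 ('match'): P(H) ← 0.809·0.3167 / (0.809·0.3167 + 0.138·0.6833) = 0.25623/0.35052 = 0.7310.

Posterior P(H) ≈ 0.731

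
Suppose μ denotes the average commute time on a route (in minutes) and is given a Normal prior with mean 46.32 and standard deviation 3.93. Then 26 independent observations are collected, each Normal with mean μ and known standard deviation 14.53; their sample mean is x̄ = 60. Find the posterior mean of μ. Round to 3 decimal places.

Posterior mean ≈ 55.286

Prior precision 1/τ₀² = 1/3.93² = 0.0647463; data precision n/σ² = 26/14.53² = 0.123152.
Posterior precision = 0.0647463 + 0.123152 = 0.187898.
Posterior mean = (0.0647463·46.32 + 0.123152·60) / 0.187898 = 55.286.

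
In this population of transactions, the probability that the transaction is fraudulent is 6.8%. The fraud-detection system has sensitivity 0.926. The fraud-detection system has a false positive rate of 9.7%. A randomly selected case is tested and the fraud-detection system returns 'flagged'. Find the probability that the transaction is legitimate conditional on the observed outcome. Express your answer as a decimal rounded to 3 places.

Let H be the event that the transaction is fraudulent. P(H) = 0.068, so P(¬H) = 0.932. With E the 'flagged' result, P(E|H) = 0.926 and P(E|¬H) = 0.097.
P(E) = 0.926·0.068 + 0.097·0.932 = 0.062968 + 0.090404 = 0.15337.
By Bayes' theorem, P(H|E) = 0.062968 / 0.15337 = 0.411. Hence P(¬H|E) = 1 − 0.411 = 0.589.

P(¬H | E) ≈ 0.589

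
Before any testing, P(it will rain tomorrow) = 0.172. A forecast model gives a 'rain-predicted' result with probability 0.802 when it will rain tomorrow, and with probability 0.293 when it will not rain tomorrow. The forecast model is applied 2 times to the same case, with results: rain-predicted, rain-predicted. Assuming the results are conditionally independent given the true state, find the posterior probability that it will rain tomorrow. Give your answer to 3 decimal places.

Posterior P(H) ≈ 0.609

Let H be the event that it will rain tomorrow; start with P(H) = 0.172. P('rain-predicted'|H) = 0.802, P('rain-predicted'|¬H) = 0.293.
Update on result 1 ('rain-predicted'): P(H) ← 0.802·0.1720 / (0.802·0.1720 + 0.293·0.8280) = 0.13794/0.38055 = 0.3625.
Update on result 2 ('rain-predicted'): P(H) ← 0.802·0.3625 / (0.802·0.3625 + 0.293·0.6375) = 0.29072/0.47751 = 0.6088.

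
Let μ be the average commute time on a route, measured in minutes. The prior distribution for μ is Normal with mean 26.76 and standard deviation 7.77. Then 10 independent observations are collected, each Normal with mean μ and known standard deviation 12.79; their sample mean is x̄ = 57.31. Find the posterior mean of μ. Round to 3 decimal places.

Posterior mean ≈ 50.797

Prior precision 1/τ₀² = 1/7.77² = 0.0165637; data precision n/σ² = 10/12.79² = 0.0611306.
Posterior precision = 0.0165637 + 0.0611306 = 0.0776944.
Posterior mean = (0.0165637·26.76 + 0.0611306·57.31) / 0.0776944 = 50.797.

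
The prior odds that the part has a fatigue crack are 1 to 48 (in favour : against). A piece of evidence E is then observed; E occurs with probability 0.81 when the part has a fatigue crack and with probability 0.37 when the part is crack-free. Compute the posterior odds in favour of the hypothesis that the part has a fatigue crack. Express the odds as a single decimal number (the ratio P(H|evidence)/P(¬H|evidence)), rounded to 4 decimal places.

Posterior odds ≈ 0.0456

Prior odds = 1/48 = 0.020833.
Likelihood ratio for E = 0.81/0.37 = 2.1892.
Posterior odds = prior odds × LR = 0.045608.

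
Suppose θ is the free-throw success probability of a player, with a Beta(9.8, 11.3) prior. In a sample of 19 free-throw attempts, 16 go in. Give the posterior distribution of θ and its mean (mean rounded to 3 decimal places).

Observing 16 successes and 3 failures updates Beta(9.8, 11.3) by adding the success and failure counts to the two shape parameters: α = 9.8+16 = 25.8, β = 11.3+3 = 14.3.
Posterior mean = α/(α+β) = 25.8/40.1 = 0.643.

Posterior: Beta(25.8, 14.3); mean ≈ 0.643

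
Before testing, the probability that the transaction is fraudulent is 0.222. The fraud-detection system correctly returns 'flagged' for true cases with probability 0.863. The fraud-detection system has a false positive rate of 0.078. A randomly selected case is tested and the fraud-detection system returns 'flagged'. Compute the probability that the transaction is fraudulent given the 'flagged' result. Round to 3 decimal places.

Let H be the event that the transaction is fraudulent. P(H) = 0.222, so P(¬H) = 0.778. With E the 'flagged' result, P(E|H) = 0.863 and P(E|¬H) = 0.078.
P(E) = 0.863·0.222 + 0.078·0.778 = 0.19159 + 0.060684 = 0.25227.
By Bayes' theorem, P(H|E) = 0.19159 / 0.25227 = 0.759.

P(H | E) ≈ 0.759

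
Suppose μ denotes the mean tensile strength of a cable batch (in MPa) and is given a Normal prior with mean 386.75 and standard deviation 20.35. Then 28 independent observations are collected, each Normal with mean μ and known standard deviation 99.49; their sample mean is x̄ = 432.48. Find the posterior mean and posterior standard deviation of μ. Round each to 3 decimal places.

Posterior mean ≈ 411.420; posterior SD ≈ 13.810

With known σ, the Normal prior is conjugate. Weight on the data is w = (n/σ²)/(n/σ² + 1/τ₀²) = 0.00282878/(0.00282878+0.00241474) = 0.53948.
Posterior mean = w·x̄ + (1−w)·μ₀ = 0.53948·432.48 + 0.46052·386.75 = 411.420. Posterior variance = 1/(0.00282878+0.00241474) = 190.711, so SD = 13.810.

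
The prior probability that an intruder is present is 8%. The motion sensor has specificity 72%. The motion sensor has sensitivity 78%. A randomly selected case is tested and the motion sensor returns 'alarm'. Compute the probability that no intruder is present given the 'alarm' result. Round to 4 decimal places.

P(¬H | E) ≈ 0.8050

Let H be the event that an intruder is present. P(H) = 0.08, so P(¬H) = 0.92. With E the 'alarm' result, P(E|H) = 0.78 and P(E|¬H) = 0.28.
P(E) = 0.78·0.08 + 0.28·0.92 = 0.062400 + 0.25760 = 0.32000.
By Bayes' theorem, P(H|E) = 0.062400 / 0.32000 = 0.1950. Hence P(¬H|E) = 1 − 0.1950 = 0.8050.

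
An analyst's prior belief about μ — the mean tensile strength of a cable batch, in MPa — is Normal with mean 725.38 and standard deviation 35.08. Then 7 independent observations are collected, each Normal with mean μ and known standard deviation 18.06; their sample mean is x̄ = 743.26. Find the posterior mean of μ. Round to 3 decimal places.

With known σ, the Normal prior is conjugate. Weight on the data is w = (n/σ²)/(n/σ² + 1/τ₀²) = 0.0214616/(0.0214616+0.00081261) = 0.96352.
Posterior mean = w·x̄ + (1−w)·μ₀ = 0.96352·743.26 + 0.036482·725.38 = 742.608.

Posterior mean ≈ 742.608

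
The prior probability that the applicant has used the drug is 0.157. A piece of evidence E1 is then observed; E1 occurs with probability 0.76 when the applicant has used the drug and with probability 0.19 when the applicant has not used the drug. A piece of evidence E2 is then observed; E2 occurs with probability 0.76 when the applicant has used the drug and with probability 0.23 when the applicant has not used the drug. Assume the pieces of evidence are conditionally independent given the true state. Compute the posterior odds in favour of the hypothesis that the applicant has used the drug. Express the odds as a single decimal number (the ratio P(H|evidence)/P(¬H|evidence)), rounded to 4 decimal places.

Posterior odds ≈ 2.4616

Prior odds = 0.157/(1−0.157) = 0.18624.
Likelihood ratio for E1 = 0.76/0.19 = 4.0000.
Likelihood ratio for E2 = 0.76/0.23 = 3.3043.
Posterior odds = prior odds × LR₁ × LR₂ = 2.4616.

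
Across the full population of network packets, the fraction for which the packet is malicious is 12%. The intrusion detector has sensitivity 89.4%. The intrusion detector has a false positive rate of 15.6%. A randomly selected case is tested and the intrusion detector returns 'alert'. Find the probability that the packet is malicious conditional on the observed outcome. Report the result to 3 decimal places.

Let H be the event that the packet is malicious. P(H) = 0.12, so P(¬H) = 0.88. With E the 'alert' result, P(E|H) = 0.894 and P(E|¬H) = 0.156.
P(E) = 0.894·0.12 + 0.156·0.88 = 0.10728 + 0.13728 = 0.24456.
By Bayes' theorem, P(H|E) = 0.10728 / 0.24456 = 0.439.

P(H | E) ≈ 0.439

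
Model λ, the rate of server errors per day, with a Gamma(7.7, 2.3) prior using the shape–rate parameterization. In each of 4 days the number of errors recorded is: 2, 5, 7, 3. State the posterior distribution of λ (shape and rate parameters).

The Poisson likelihood adds the total count to the shape and the number of exposure periods to the rate. Here ∑xᵢ = 17 and n = 4, so shape 7.7→24.7 and rate 2.3→6.3.

Posterior: Gamma(shape=24.7, rate=6.3)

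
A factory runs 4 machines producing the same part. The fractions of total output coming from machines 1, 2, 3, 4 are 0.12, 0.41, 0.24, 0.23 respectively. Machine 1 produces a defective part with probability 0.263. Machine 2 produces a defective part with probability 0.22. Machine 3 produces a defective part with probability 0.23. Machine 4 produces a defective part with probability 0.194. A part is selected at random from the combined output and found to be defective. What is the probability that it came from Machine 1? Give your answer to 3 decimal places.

P(defective|M1) = 0.263; P(defective|M2) = 0.22; P(defective|M3) = 0.23; P(defective|M4) = 0.194.
Prior × likelihood for each source: 0.12·0.263=0.03156, 0.41·0.22=0.09020, 0.24·0.23=0.05520, 0.23·0.194=0.04462. Summing gives P(defective) = 0.22158.
P(Machine 1 | defective) = 0.03156 / 0.22158 = 0.142.

Posterior probability ≈ 0.142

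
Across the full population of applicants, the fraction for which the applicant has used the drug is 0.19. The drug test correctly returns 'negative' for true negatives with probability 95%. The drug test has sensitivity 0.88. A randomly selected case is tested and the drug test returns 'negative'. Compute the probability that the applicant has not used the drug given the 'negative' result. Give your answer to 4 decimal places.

P(¬H | E) ≈ 0.9712

Write H for 'the applicant has used the drug'. Prior odds H:¬H = 0.19/0.81 = 0.23457. For the 'negative' outcome, the likelihood ratio is 0.12/0.95 = 0.12632.
Posterior odds = 0.23457 × 0.12632 = 0.029630, so P(H|E) = 0.029630/(1+0.029630) = 0.0288. Then P(¬H|E) = 1 − 0.0288 = 0.9712.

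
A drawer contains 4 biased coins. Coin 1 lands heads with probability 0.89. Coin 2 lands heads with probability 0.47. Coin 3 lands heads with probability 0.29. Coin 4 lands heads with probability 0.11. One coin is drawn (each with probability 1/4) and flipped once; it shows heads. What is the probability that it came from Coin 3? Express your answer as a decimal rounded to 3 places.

P(heads|C1) = 0.89; P(heads|C2) = 0.47; P(heads|C3) = 0.29; P(heads|C4) = 0.11.
Prior × likelihood for each source: 0.25·0.89=0.2225, 0.25·0.47=0.1175, 0.25·0.29=0.07250, 0.25·0.11=0.02750. Summing gives P(heads) = 0.44000.
P(Coin 3 | heads) = 0.07250 / 0.44000 = 0.165.

Posterior probability ≈ 0.165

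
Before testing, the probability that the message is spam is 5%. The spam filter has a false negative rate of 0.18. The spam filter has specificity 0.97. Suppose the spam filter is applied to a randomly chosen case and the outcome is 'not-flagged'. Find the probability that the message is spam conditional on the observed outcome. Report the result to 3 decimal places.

P(H | E) ≈ 0.010

Write H for 'the message is spam'. Prior odds H:¬H = 0.05/0.95 = 0.052632. For the 'not-flagged' outcome, the likelihood ratio is 0.18/0.97 = 0.18557.
Posterior odds = 0.052632 × 0.18557 = 0.0097667, so P(H|E) = 0.0097667/(1+0.0097667) = 0.010.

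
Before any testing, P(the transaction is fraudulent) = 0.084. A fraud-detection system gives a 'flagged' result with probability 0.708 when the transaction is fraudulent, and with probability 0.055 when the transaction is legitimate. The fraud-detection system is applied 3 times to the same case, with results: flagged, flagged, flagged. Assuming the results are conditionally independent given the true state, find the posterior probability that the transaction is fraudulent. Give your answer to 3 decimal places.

With H the event that the transaction is fraudulent, the joint likelihood of the observed sequence is P(data|H) = 0.708·0.708·0.708 = 0.35489 and P(data|¬H) = 0.055·0.055·0.055 = 0.00016637.
Bayes: P(H|data) = 0.084·0.35489 / (0.084·0.35489 + 0.916·0.00016637) = 0.029811/0.029964 = 0.9949.

Posterior P(H) ≈ 0.995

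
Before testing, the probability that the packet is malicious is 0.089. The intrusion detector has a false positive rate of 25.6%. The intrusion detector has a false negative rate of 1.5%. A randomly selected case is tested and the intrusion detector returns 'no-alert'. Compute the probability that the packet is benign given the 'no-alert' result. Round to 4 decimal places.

Write H for 'the packet is malicious'. Prior odds H:¬H = 0.089/0.911 = 0.097695. For the 'no-alert' outcome, the likelihood ratio is 0.015/0.744 = 0.020161.
Posterior odds = 0.097695 × 0.020161 = 0.0019697, so P(H|E) = 0.0019697/(1+0.0019697) = 0.0020. Then P(¬H|E) = 1 − 0.0020 = 0.9980.

P(¬H | E) ≈ 0.9980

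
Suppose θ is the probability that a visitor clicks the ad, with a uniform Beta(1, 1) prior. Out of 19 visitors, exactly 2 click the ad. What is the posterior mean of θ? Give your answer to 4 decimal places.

Observing 2 successes and 17 failures updates Beta(1, 1) by adding the success and failure counts to the two shape parameters: α = 1+2 = 3, β = 1+17 = 18.
Posterior mean = α/(α+β) = 3/21 = 0.1429.

Posterior mean ≈ 0.1429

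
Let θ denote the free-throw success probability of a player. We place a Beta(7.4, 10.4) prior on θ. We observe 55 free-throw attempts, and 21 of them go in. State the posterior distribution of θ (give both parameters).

The binomial likelihood is conjugate to the Beta prior: with 21 successes and 34 failures, the posterior is Beta(7.4+21, 10.4+34) = Beta(28.4, 44.4).

Posterior: Beta(28.4, 44.4)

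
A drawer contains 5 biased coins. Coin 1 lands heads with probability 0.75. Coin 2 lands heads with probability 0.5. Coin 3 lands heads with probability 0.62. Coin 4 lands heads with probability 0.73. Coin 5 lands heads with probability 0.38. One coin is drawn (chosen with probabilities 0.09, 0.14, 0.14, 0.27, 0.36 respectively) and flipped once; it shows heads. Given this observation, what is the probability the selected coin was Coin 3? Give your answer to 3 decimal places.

P(heads|C1) = 0.75; P(heads|C2) = 0.5; P(heads|C3) = 0.62; P(heads|C4) = 0.73; P(heads|C5) = 0.38.
Prior × likelihood for each source: 0.09·0.75=0.06750, 0.14·0.5=0.07000, 0.14·0.62=0.08680, 0.27·0.73=0.1971, 0.36·0.38=0.1368. Summing gives P(heads) = 0.55820.
P(Coin 3 | heads) = 0.08680 / 0.55820 = 0.155.

Posterior probability ≈ 0.155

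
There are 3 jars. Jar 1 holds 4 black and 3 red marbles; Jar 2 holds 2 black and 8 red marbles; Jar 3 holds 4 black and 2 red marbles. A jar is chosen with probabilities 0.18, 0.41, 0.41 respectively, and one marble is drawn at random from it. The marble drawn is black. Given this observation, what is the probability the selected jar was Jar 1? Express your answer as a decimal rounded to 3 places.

Posterior probability ≈ 0.224

Tabulate prior·likelihood by source: [1] prior 0.18, lik 0.5714, product 0.1029; [2] prior 0.41, lik 0.2, product 0.08200; [3] prior 0.41, lik 0.6667, product 0.2733.
Normalizing constant = 0.45819; the posterior for Jar 1 is its product over the sum, 0.1029/0.45819 = 0.224.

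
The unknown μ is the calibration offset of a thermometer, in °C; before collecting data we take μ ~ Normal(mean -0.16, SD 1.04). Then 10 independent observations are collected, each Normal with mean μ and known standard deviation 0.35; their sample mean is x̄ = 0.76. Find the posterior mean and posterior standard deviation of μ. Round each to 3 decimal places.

Posterior mean ≈ 0.750; posterior SD ≈ 0.110

With known σ, the Normal prior is conjugate. Weight on the data is w = (n/σ²)/(n/σ² + 1/τ₀²) = 81.6327/(81.6327+0.924556) = 0.98880.
Posterior mean = w·x̄ + (1−w)·μ₀ = 0.98880·0.76 + 0.011199·-0.16 = 0.750. Posterior variance = 1/(81.6327+0.924556) = 0.0121128, so SD = 0.110.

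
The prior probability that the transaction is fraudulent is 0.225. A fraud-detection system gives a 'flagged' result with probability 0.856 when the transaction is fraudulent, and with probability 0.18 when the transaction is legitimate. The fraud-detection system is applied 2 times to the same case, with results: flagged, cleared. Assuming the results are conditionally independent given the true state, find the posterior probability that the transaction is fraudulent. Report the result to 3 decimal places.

Posterior P(H) ≈ 0.195

With H the event that the transaction is fraudulent, the joint likelihood of the observed sequence is P(data|H) = 0.856·0.144 = 0.12326 and P(data|¬H) = 0.18·0.82 = 0.14760.
Bayes: P(H|data) = 0.225·0.12326 / (0.225·0.12326 + 0.775·0.14760) = 0.027734/0.14212 = 0.1951.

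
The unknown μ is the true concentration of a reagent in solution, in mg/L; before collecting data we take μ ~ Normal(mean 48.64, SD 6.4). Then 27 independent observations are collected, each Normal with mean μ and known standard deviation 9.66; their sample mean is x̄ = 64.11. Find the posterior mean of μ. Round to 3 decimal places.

Prior precision 1/τ₀² = 1/6.4² = 0.0244141; data precision n/σ² = 27/9.66² = 0.289341.
Posterior precision = 0.0244141 + 0.289341 = 0.313755.
Posterior mean = (0.0244141·48.64 + 0.289341·64.11) / 0.313755 = 62.906.

Posterior mean ≈ 62.906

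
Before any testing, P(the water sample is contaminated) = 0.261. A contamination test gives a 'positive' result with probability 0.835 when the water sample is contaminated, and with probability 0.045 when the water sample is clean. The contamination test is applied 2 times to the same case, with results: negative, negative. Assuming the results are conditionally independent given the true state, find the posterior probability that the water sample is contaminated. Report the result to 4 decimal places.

With H the event that the water sample is contaminated, the joint likelihood of the observed sequence is P(data|H) = 0.165·0.165 = 0.027225 and P(data|¬H) = 0.955·0.955 = 0.91202.
Bayes: P(H|data) = 0.261·0.027225 / (0.261·0.027225 + 0.739·0.91202) = 0.0071057/0.68109 = 0.0104.

Posterior P(H) ≈ 0.0104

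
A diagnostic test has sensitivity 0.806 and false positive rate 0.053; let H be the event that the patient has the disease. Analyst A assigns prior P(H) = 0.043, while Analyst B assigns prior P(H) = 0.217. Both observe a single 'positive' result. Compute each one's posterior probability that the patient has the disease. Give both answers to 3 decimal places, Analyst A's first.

Analyst A: 0.406; Analyst B: 0.808

P('+'|H) = 0.806, P('+'|¬H) = 0.053.
Analyst A: numerator 0.806·0.043 = 0.034658; evidence = 0.034658+0.053·0.957 = 0.085379; posterior = 0.406.
Analyst B: numerator 0.806·0.217 = 0.17490; evidence = 0.17490+0.053·0.783 = 0.21640; posterior = 0.808.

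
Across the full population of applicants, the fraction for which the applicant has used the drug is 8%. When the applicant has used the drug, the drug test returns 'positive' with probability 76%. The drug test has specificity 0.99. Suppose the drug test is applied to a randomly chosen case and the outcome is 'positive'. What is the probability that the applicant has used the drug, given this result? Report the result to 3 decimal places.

P(H | E) ≈ 0.869

Let H be the event that the applicant has used the drug. P(H) = 0.08, so P(¬H) = 0.92. With E the 'positive' result, P(E|H) = 0.76 and P(E|¬H) = 0.01.
P(E) = 0.76·0.08 + 0.01·0.92 = 0.060800 + 0.0092000 = 0.070000.
By Bayes' theorem, P(H|E) = 0.060800 / 0.070000 = 0.869.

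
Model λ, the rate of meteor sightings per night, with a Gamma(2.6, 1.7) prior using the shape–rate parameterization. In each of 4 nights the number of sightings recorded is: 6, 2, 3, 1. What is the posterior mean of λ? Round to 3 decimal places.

Total count ∑xᵢ = 12 over n = 4 nights.
Gamma is conjugate to the Poisson likelihood: posterior is Gamma(shape = 2.6+12 = 14.6, rate = 1.7+4 = 5.7).
Posterior mean = shape/rate = 14.6/5.7 = 2.561.

Posterior mean ≈ 2.561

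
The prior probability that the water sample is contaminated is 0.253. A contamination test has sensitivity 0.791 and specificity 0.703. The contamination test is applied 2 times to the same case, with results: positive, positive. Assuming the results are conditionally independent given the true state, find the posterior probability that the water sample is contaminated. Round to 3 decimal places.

Let H be the event that the water sample is contaminated; start with P(H) = 0.253. P('positive'|H) = 0.791, P('positive'|¬H) = 0.297.
Update on result 1 ('positive'): P(H) ← 0.791·0.2530 / (0.791·0.2530 + 0.297·0.7470) = 0.20012/0.42198 = 0.4742.
Update on result 2 ('positive'): P(H) ← 0.791·0.4742 / (0.791·0.4742 + 0.297·0.5258) = 0.37513/0.53128 = 0.7061.

Posterior P(H) ≈ 0.706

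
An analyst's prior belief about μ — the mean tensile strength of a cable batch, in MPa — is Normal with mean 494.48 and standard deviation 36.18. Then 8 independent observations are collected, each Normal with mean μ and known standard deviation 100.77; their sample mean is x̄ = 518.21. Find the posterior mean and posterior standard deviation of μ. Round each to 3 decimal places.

Prior precision 1/τ₀² = 1/36.18² = 0.00076395; data precision n/σ² = 8/100.77² = 0.00078782.
Posterior precision = 0.00076395 + 0.00078782 = 0.00155177, giving posterior SD = 1/√0.00155177 = 25.386.
Posterior mean = (0.00076395·494.48 + 0.00078782·518.21) / 0.00155177 = 506.528.

Posterior mean ≈ 506.528; posterior SD ≈ 25.386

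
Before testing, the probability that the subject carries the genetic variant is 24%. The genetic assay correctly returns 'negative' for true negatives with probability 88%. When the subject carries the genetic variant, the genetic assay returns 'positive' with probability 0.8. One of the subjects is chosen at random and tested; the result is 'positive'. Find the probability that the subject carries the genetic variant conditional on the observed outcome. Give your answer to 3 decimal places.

Write H for 'the subject carries the genetic variant'. Prior odds H:¬H = 0.24/0.76 = 0.31579. For the 'positive' outcome, the likelihood ratio is 0.8/0.12 = 6.6667.
Posterior odds = 0.31579 × 6.6667 = 2.1053, so P(H|E) = 2.1053/(1+2.1053) = 0.678.

P(H | E) ≈ 0.678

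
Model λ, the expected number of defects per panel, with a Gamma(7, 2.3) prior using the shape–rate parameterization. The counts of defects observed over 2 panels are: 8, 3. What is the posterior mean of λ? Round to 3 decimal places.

Posterior mean ≈ 4.186

The Poisson likelihood adds the total count to the shape and the number of exposure periods to the rate. Here ∑xᵢ = 11 and n = 2, so shape 7→18 and rate 2.3→4.3.
E[λ | data] = 18/4.3 = 4.186.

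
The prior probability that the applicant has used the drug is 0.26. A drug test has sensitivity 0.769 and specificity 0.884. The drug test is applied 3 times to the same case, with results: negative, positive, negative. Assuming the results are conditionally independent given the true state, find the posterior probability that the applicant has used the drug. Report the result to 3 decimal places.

Posterior P(H) ≈ 0.137

Let H be the event that the applicant has used the drug; start with P(H) = 0.26. P('positive'|H) = 0.769, P('positive'|¬H) = 0.116.
Update on result 1 ('negative'): P(H) ← 0.231·0.2600 / (0.231·0.2600 + 0.884·0.7400) = 0.060060/0.71422 = 0.0841.
Update on result 2 ('positive'): P(H) ← 0.769·0.0841 / (0.769·0.0841 + 0.116·0.9159) = 0.064667/0.17091 = 0.3784.
Update on result 3 ('negative'): P(H) ← 0.231·0.3784 / (0.231·0.3784 + 0.884·0.6216) = 0.087402/0.63693 = 0.1372.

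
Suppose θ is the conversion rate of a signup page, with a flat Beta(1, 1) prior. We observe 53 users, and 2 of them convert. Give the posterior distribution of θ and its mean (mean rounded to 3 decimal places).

Observing 2 successes and 51 failures updates Beta(1, 1) by adding the success and failure counts to the two shape parameters: α = 1+2 = 3, β = 1+51 = 52.
E[θ | data] = 3/(3+52) = 0.055.

Posterior: Beta(3, 52); mean ≈ 0.055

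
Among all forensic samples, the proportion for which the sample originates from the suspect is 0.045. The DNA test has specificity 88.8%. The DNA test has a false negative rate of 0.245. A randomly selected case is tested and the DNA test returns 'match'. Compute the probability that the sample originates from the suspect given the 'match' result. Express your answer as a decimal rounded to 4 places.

Write H for 'the sample originates from the suspect'. Prior odds H:¬H = 0.045/0.955 = 0.047120. For the 'match' outcome, the likelihood ratio is 0.755/0.112 = 6.7411.
Posterior odds = 0.047120 × 6.7411 = 0.31764, so P(H|E) = 0.31764/(1+0.31764) = 0.2411.

P(H | E) ≈ 0.2411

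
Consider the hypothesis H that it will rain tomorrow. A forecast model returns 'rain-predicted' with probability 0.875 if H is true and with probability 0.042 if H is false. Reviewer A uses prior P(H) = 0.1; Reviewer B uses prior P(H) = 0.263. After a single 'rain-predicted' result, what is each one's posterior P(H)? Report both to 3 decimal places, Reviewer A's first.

Reviewer A: 0.698; Reviewer B: 0.881

The likelihood ratio for a 'rain-predicted' result is 0.875/0.042 = 20.833.
Reviewer A: prior odds 0.1/0.9 = 0.11111; posterior odds 2.3148; posterior probability 0.698.
Reviewer B: prior odds 0.263/0.737 = 0.35685; posterior odds 7.4344; posterior probability 0.881.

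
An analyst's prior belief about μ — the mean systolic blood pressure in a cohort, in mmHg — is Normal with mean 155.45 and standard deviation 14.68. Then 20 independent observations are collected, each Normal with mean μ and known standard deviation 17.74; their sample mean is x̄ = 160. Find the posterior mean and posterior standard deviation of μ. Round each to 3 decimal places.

With known σ, the Normal prior is conjugate. Weight on the data is w = (n/σ²)/(n/σ² + 1/τ₀²) = 0.0635511/(0.0635511+0.00464032) = 0.93195.
Posterior mean = w·x̄ + (1−w)·μ₀ = 0.93195·160 + 0.068048·155.45 = 159.690. Posterior variance = 1/(0.0635511+0.00464032) = 14.6646, so SD = 3.829.

Posterior mean ≈ 159.690; posterior SD ≈ 3.829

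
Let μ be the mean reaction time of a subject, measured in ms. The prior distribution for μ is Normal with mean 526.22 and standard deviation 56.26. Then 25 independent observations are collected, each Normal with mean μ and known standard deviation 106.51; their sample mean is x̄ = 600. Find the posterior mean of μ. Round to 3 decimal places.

With known σ, the Normal prior is conjugate. Weight on the data is w = (n/σ²)/(n/σ² + 1/τ₀²) = 0.00220373/(0.00220373+0.00031594) = 0.87461.
Posterior mean = w·x̄ + (1−w)·μ₀ = 0.87461·600 + 0.12539·526.22 = 590.749.

Posterior mean ≈ 590.749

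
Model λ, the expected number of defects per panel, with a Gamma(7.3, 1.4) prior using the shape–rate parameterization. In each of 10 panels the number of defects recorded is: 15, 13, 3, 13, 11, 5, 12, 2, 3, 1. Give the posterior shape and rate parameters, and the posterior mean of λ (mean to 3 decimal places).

The Poisson likelihood adds the total count to the shape and the number of exposure periods to the rate. Here ∑xᵢ = 78 and n = 10, so shape 7.3→85.3 and rate 1.4→11.4.
E[λ | data] = 85.3/11.4 = 7.482.

Posterior: Gamma(shape=85.3, rate=11.4); mean ≈ 7.482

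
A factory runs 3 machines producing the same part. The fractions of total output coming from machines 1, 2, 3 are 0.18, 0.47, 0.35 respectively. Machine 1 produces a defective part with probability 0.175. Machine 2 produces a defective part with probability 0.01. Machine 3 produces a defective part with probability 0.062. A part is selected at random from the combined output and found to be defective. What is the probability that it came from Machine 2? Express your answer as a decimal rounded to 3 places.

P(defective|M1) = 0.175; P(defective|M2) = 0.01; P(defective|M3) = 0.062.
Prior × likelihood for each source: 0.18·0.175=0.03150, 0.47·0.01=0.004700, 0.35·0.062=0.02170. Summing gives P(defective) = 0.057900.
P(Machine 2 | defective) = 0.004700 / 0.057900 = 0.081.

Posterior probability ≈ 0.081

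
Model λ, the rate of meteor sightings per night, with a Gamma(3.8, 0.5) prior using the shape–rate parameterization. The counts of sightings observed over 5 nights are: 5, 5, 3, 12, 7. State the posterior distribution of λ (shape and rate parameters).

Total count ∑xᵢ = 32 over n = 5 nights.
Gamma is conjugate to the Poisson likelihood: posterior is Gamma(shape = 3.8+32 = 35.8, rate = 0.5+5 = 5.5).

Posterior: Gamma(shape=35.8, rate=5.5)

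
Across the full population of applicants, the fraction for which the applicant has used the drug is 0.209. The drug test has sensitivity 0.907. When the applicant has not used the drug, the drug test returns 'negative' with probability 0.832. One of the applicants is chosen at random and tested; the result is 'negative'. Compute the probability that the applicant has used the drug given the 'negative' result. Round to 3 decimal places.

Write H for 'the applicant has used the drug'. Prior odds H:¬H = 0.209/0.791 = 0.26422. For the 'negative' outcome, the likelihood ratio is 0.093/0.832 = 0.11178.
Posterior odds = 0.26422 × 0.11178 = 0.029534, so P(H|E) = 0.029534/(1+0.029534) = 0.029.

P(H | E) ≈ 0.029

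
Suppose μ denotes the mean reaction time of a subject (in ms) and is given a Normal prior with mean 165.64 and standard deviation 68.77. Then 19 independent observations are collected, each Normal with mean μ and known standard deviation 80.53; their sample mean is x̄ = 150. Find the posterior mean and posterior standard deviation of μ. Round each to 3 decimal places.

Prior precision 1/τ₀² = 1/68.77² = 0.00021145; data precision n/σ² = 19/80.53² = 0.00292980.
Posterior precision = 0.00021145 + 0.00292980 = 0.00314125, giving posterior SD = 1/√0.00314125 = 17.842.
Posterior mean = (0.00021145·165.64 + 0.00292980·150) / 0.00314125 = 151.053.

Posterior mean ≈ 151.053; posterior SD ≈ 17.842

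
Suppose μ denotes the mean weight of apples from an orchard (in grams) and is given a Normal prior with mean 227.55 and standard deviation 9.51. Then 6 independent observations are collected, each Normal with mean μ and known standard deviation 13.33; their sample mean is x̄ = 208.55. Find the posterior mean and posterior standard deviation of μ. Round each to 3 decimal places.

Prior precision 1/τ₀² = 1/9.51² = 0.0110570; data precision n/σ² = 6/13.33² = 0.0337669.
Posterior precision = 0.0110570 + 0.0337669 = 0.0448239, giving posterior SD = 1/√0.0448239 = 4.723.
Posterior mean = (0.0110570·227.55 + 0.0337669·208.55) / 0.0448239 = 213.237.

Posterior mean ≈ 213.237; posterior SD ≈ 4.723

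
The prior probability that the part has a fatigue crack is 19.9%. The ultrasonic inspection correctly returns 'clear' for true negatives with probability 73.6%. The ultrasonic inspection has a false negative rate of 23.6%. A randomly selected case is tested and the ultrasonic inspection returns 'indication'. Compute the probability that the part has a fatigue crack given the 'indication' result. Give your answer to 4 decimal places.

Write H for 'the part has a fatigue crack'. Prior odds H:¬H = 0.199/0.801 = 0.24844. For the 'indication' outcome, the likelihood ratio is 0.764/0.264 = 2.8939.
Posterior odds = 0.24844 × 2.8939 = 0.71897, so P(H|E) = 0.71897/(1+0.71897) = 0.4183.

P(H | E) ≈ 0.4183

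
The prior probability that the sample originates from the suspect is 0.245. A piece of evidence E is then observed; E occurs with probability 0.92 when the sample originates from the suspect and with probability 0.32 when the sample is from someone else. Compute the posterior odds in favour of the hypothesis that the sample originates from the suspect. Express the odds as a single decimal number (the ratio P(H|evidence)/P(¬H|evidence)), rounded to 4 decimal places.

Prior odds = 0.245/(1−0.245) = 0.32450. In log-odds, ln(0.32450) = -1.1255.
Add log likelihood ratio: ln(2.8750) = 1.0561.
Posterior log-odds = -0.069407, so posterior odds = exp(-0.069407) = 0.93295.

Posterior odds ≈ 0.9329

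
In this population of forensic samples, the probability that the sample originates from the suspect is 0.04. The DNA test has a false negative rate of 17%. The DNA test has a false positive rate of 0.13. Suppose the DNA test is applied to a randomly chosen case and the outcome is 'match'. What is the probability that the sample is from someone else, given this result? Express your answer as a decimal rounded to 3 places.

Write H for 'the sample originates from the suspect'. Prior odds H:¬H = 0.04/0.96 = 0.041667. For the 'match' outcome, the likelihood ratio is 0.83/0.13 = 6.3846.
Posterior odds = 0.041667 × 6.3846 = 0.26603, so P(H|E) = 0.26603/(1+0.26603) = 0.210. Then P(¬H|E) = 1 − 0.210 = 0.790.

P(¬H | E) ≈ 0.790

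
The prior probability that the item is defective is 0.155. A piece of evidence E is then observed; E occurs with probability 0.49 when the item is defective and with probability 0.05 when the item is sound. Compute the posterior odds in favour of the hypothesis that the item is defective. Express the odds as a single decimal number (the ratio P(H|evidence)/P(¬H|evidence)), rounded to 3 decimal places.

Posterior odds ≈ 1.798

Prior odds = 0.155/(1−0.155) = 0.18343.
Likelihood ratio for E = 0.49/0.05 = 9.8000.
Posterior odds = prior odds × LR = 1.7976.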